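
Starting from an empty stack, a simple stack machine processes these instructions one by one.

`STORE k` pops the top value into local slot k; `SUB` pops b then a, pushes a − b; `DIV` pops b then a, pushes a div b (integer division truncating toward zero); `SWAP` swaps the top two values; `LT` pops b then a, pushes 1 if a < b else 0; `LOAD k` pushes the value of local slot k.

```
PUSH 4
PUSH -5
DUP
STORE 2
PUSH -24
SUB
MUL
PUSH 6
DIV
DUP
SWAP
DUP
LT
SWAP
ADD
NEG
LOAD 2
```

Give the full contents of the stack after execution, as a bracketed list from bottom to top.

[-12, -5]

PUSH 4   → 4
PUSH -5  → 4 -5
DUP      → 4 -5 -5
STORE 2  → 4 -5
PUSH -24 → 4 -5 -24
SUB      → 4 19
MUL      → 76
PUSH 6   → 76 6
DIV      → 12
DUP      → 12 12
SWAP     → 12 12
DUP      → 12 12 12
LT       → 12 0
SWAP     → 0 12
ADD      → 12
NEG      → -12
LOAD 2   → -12 -5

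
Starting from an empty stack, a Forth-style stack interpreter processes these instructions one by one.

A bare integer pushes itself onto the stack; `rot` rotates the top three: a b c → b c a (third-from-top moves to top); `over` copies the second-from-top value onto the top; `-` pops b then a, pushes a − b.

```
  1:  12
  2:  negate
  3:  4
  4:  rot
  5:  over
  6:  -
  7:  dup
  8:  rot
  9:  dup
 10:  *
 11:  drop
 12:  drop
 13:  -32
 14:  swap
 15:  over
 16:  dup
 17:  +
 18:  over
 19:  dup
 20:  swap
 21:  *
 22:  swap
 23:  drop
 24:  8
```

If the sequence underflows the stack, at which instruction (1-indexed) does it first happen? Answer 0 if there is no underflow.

4

12      12
negate  -12
4       -12 4
rot  — needs 3 operands, stack has 2 → underflow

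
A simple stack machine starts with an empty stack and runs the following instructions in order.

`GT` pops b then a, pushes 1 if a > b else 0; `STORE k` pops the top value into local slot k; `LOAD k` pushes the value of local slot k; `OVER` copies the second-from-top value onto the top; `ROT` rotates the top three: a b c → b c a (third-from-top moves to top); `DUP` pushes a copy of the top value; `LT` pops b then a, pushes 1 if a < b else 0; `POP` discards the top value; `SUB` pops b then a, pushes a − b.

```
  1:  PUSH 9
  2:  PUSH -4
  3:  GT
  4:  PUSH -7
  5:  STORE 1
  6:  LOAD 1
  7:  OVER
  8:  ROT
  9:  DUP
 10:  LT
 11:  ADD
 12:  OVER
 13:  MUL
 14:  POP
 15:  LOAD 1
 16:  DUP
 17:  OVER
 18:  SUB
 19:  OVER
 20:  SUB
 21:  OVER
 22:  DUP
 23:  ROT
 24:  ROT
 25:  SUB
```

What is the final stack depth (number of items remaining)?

PUSH 9  → [9]
PUSH -4 → [9, -4]
GT      → [1]
PUSH -7 → [1, -7]
STORE 1 → [1]
LOAD 1  → [1, -7]
OVER    → [1, -7, 1]
ROT     → [-7, 1, 1]
DUP     → [-7, 1, 1, 1]
LT      → [-7, 1, 0]
ADD     → [-7, 1]
OVER    → [-7, 1, -7]
MUL     → [-7, -7]
POP     → [-7]
LOAD 1  → [-7, -7]
DUP     → [-7, -7, -7]
OVER    → [-7, -7, -7, -7]
SUB     → [-7, -7, 0]
OVER    → [-7, -7, 0, -7]
SUB     → [-7, -7, 7]
OVER    → [-7, -7, 7, -7]
DUP     → [-7, -7, 7, -7, -7]
ROT     → [-7, -7, -7, -7, 7]
ROT     → [-7, -7, -7, 7, -7]
SUB     → [-7, -7, -7, 14]

4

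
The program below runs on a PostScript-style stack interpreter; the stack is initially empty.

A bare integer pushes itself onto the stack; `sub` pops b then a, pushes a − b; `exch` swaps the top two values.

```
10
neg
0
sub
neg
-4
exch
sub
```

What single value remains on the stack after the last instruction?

10   : [10]
neg  : [-10]
0    : [-10, 0]
sub  : [-10]
neg  : [10]
-4   : [10, -4]
exch : [-4, 10]
sub  : [-14]

-14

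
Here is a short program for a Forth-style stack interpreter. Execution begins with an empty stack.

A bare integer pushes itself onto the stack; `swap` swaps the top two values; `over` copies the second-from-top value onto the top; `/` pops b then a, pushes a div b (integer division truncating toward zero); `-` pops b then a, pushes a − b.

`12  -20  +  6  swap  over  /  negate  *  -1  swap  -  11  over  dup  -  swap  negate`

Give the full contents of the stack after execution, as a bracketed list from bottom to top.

[-7, 0, -11]

12     -> 12
-20    -> 12 -20
+      -> -8
6      -> -8 6
swap   -> 6 -8
over   -> 6 -8 6
/      -> 6 -1
negate -> 6 1
*      -> 6
-1     -> 6 -1
swap   -> -1 6
-      -> -7
11     -> -7 11
over   -> -7 11 -7
dup    -> -7 11 -7 -7
-      -> -7 11 0
swap   -> -7 0 11
negate -> -7 0 -11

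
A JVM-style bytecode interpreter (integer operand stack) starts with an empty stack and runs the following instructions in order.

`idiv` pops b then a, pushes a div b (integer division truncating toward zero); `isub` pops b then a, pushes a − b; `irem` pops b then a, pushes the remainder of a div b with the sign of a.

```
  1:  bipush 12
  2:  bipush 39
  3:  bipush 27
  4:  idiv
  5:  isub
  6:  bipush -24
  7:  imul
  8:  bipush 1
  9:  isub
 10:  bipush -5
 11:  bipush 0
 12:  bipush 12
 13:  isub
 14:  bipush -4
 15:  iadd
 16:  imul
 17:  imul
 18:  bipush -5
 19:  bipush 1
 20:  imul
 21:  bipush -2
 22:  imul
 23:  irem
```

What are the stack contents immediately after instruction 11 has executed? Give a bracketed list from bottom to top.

bipush 12   12
bipush 39   12 39
bipush 27   12 39 27
idiv        12 1
isub        11
bipush -24  11 -24
imul        -264
bipush 1    -264 1
isub        -265
bipush -5   -265 -5
bipush 0    -265 -5 0

[-265, -5, 0]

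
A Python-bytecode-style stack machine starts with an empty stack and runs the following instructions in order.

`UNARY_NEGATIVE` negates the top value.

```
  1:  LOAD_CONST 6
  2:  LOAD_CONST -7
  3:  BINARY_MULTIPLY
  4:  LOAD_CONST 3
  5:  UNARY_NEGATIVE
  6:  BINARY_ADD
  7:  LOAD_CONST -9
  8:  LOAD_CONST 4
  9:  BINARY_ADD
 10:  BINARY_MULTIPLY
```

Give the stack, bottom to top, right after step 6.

[-45]

LOAD_CONST 6    → 6
LOAD_CONST -7   → 6 -7
BINARY_MULTIPLY → -42
LOAD_CONST 3    → -42 3
UNARY_NEGATIVE  → -42 -3
BINARY_ADD      → -45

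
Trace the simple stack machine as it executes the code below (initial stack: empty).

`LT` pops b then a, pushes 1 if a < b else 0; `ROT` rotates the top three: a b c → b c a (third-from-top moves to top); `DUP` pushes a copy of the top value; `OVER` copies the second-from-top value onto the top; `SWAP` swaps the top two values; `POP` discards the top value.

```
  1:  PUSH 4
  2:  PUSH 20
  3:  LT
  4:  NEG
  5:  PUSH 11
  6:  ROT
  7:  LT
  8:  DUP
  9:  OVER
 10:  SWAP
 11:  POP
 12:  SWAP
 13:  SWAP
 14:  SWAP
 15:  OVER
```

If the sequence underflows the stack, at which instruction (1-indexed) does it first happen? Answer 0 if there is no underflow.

PUSH 4  : 4
PUSH 20 : 4 20
LT      : 1
NEG     : -1
PUSH 11 : -1 11
ROT  — needs 3 operands, stack has 2 → underflow

6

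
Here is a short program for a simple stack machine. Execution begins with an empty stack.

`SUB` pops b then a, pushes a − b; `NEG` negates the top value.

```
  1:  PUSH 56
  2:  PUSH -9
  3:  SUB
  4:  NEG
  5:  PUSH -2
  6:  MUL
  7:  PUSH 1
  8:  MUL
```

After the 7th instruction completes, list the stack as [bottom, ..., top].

[130, 1]

PUSH 56  [56]
PUSH -9  [56, -9]
SUB      [65]
NEG      [-65]
PUSH -2  [-65, -2]
MUL      [130]
PUSH 1   [130, 1]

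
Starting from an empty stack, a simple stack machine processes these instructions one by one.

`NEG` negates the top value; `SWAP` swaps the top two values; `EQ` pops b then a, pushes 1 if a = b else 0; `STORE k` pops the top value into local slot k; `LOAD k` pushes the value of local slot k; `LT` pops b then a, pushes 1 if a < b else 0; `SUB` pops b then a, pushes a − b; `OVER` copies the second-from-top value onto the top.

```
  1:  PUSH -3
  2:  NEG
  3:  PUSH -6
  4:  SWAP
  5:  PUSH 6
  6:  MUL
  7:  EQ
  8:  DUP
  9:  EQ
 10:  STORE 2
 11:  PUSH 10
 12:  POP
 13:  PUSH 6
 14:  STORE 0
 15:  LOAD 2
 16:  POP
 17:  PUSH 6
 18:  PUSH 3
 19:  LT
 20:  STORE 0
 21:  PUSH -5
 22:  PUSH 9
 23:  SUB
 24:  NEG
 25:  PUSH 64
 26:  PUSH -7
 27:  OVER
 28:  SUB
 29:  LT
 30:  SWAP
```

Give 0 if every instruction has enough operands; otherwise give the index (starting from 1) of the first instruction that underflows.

0

PUSH -3 -> [-3]
NEG     -> [3]
PUSH -6 -> [3, -6]
SWAP    -> [-6, 3]
PUSH 6  -> [-6, 3, 6]
MUL     -> [-6, 18]
EQ      -> [0]
DUP     -> [0, 0]
EQ      -> [1]
STORE 2 -> []
PUSH 10 -> [10]
POP     -> []
PUSH 6  -> [6]
STORE 0 -> []
LOAD 2  -> [1]
POP     -> []
PUSH 6  -> [6]
PUSH 3  -> [6, 3]
LT      -> [0]
STORE 0 -> []
PUSH -5 -> [-5]
PUSH 9  -> [-5, 9]
SUB     -> [-14]
NEG     -> [14]
PUSH 64 -> [14, 64]
PUSH -7 -> [14, 64, -7]
OVER    -> [14, 64, -7, 64]
SUB     -> [14, 64, -71]
LT      -> [14, 0]
SWAP    -> [0, 14]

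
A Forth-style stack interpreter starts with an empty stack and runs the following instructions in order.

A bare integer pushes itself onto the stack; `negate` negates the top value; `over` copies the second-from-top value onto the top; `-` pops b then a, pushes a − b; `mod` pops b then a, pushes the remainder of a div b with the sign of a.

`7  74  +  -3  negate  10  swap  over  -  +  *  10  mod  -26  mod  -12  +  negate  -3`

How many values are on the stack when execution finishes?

7      -> [7]
74     -> [7, 74]
+      -> [81]
-3     -> [81, -3]
negate -> [81, 3]
10     -> [81, 3, 10]
swap   -> [81, 10, 3]
over   -> [81, 10, 3, 10]
-      -> [81, 10, -7]
+      -> [81, 3]
*      -> [243]
10     -> [243, 10]
mod    -> [3]
-26    -> [3, -26]
mod    -> [3]
-12    -> [3, -12]
+      -> [-9]
negate -> [9]
-3     -> [9, -3]

2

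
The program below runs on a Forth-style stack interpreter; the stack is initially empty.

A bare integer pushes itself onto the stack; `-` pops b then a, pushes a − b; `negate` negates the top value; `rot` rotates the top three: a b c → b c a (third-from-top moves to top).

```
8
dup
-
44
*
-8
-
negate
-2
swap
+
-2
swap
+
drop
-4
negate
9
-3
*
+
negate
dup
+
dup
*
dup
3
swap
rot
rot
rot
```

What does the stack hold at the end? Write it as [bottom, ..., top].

8       8
dup     8 8
-       0
44      0 44
*       0
-8      0 -8
-       8
negate  -8
-2      -8 -2
swap    -2 -8
+       -10
-2      -10 -2
swap    -2 -10
+       -12
drop    (empty)
-4      -4
negate  4
9       4 9
-3      4 9 -3
*       4 -27
+       -23
negate  23
dup     23 23
+       46
dup     46 46
*       2116
dup     2116 2116
3       2116 2116 3
swap    2116 3 2116
rot     3 2116 2116
rot     2116 2116 3
rot     2116 3 2116

[2116, 3, 2116]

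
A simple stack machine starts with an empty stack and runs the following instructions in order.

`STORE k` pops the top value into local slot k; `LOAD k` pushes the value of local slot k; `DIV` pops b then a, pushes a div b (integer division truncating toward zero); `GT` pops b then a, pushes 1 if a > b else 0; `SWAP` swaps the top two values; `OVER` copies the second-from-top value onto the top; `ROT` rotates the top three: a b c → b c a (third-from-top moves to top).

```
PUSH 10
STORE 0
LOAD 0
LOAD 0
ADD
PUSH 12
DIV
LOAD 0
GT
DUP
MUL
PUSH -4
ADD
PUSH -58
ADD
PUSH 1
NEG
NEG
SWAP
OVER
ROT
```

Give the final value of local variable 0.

10

PUSH 10   10
STORE 0   (empty)
LOAD 0    10
LOAD 0    10 10
ADD       20
PUSH 12   20 12
DIV       1
LOAD 0    1 10
GT        0
DUP       0 0
MUL       0
PUSH -4   0 -4
ADD       -4
PUSH -58  -4 -58
ADD       -62
PUSH 1    -62 1
NEG       -62 -1
NEG       -62 1
SWAP      1 -62
OVER      1 -62 1
ROT       -62 1 1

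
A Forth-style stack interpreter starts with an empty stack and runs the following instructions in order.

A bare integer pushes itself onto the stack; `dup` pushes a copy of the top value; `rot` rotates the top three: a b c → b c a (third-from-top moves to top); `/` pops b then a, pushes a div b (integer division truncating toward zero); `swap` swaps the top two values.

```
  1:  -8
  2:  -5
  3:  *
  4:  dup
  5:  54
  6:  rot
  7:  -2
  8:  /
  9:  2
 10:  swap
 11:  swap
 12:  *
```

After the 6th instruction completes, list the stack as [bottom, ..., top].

-8  : -8
-5  : -8 -5
*   : 40
dup : 40 40
54  : 40 40 54
rot : 40 54 40

[40, 54, 40]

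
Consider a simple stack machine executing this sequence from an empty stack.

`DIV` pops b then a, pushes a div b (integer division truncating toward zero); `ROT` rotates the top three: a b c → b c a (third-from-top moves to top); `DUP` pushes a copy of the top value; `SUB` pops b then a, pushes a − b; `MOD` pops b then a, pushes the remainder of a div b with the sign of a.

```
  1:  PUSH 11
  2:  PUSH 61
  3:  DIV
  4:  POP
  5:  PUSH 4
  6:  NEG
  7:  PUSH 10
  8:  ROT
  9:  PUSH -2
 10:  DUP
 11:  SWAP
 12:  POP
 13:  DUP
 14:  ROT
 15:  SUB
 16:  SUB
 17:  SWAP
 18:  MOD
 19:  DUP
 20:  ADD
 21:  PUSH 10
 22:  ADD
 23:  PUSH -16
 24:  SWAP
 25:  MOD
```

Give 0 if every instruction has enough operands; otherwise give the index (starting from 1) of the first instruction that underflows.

8

PUSH 11  [11]
PUSH 61  [11, 61]
DIV      [0]
POP      []
PUSH 4   [4]
NEG      [-4]
PUSH 10  [-4, 10]
ROT  — needs 3 operands, stack has 2 → underflow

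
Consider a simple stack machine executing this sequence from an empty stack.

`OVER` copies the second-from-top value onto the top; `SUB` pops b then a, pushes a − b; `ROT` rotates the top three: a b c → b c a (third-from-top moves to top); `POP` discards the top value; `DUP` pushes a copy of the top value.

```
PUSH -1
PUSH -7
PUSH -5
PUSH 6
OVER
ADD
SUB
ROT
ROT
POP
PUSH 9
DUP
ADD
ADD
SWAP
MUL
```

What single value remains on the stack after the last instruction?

-102

PUSH -1 -> [-1]
PUSH -7 -> [-1, -7]
PUSH -5 -> [-1, -7, -5]
PUSH 6  -> [-1, -7, -5, 6]
OVER    -> [-1, -7, -5, 6, -5]
ADD     -> [-1, -7, -5, 1]
SUB     -> [-1, -7, -6]
ROT     -> [-7, -6, -1]
ROT     -> [-6, -1, -7]
POP     -> [-6, -1]
PUSH 9  -> [-6, -1, 9]
DUP     -> [-6, -1, 9, 9]
ADD     -> [-6, -1, 18]
ADD     -> [-6, 17]
SWAP    -> [17, -6]
MUL     -> [-102]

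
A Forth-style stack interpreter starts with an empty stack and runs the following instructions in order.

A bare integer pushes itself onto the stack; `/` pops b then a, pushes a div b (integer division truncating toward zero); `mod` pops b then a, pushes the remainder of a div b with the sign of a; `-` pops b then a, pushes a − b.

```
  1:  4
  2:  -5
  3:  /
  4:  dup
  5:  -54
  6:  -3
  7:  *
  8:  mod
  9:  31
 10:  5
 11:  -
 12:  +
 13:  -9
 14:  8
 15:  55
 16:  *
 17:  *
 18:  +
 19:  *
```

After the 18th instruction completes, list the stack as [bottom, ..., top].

[0, -3934]

4   : 4
-5  : 4 -5
/   : 0
dup : 0 0
-54 : 0 0 -54
-3  : 0 0 -54 -3
*   : 0 0 162
mod : 0 0
31  : 0 0 31
5   : 0 0 31 5
-   : 0 0 26
+   : 0 26
-9  : 0 26 -9
8   : 0 26 -9 8
55  : 0 26 -9 8 55
*   : 0 26 -9 440
*   : 0 26 -3960
+   : 0 -3934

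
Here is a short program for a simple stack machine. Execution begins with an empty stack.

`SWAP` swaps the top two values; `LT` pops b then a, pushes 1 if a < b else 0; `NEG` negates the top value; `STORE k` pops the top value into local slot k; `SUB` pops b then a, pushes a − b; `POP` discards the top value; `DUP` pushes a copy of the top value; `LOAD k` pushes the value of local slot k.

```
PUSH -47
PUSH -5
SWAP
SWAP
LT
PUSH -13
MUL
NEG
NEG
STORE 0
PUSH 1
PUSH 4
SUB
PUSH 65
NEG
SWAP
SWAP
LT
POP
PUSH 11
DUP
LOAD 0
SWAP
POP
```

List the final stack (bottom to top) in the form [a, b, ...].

PUSH -47  -47
PUSH -5   -47 -5
SWAP      -5 -47
SWAP      -47 -5
LT        1
PUSH -13  1 -13
MUL       -13
NEG       13
NEG       -13
STORE 0   (empty)
PUSH 1    1
PUSH 4    1 4
SUB       -3
PUSH 65   -3 65
NEG       -3 -65
SWAP      -65 -3
SWAP      -3 -65
LT        0
POP       (empty)
PUSH 11   11
DUP       11 11
LOAD 0    11 11 -13
SWAP      11 -13 11
POP       11 -13

[11, -13]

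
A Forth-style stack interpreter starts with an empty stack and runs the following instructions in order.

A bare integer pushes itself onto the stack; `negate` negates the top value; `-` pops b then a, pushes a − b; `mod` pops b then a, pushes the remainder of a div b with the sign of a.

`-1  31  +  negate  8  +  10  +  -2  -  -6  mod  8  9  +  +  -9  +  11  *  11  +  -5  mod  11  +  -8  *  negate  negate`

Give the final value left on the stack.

-1     : [-1]
31     : [-1, 31]
+      : [30]
negate : [-30]
8      : [-30, 8]
+      : [-22]
10     : [-22, 10]
+      : [-12]
-2     : [-12, -2]
-      : [-10]
-6     : [-10, -6]
mod    : [-4]
8      : [-4, 8]
9      : [-4, 8, 9]
+      : [-4, 17]
+      : [13]
-9     : [13, -9]
+      : [4]
11     : [4, 11]
*      : [44]
11     : [44, 11]
+      : [55]
-5     : [55, -5]
mod    : [0]
11     : [0, 11]
+      : [11]
-8     : [11, -8]
*      : [-88]
negate : [88]
negate : [-88]

-88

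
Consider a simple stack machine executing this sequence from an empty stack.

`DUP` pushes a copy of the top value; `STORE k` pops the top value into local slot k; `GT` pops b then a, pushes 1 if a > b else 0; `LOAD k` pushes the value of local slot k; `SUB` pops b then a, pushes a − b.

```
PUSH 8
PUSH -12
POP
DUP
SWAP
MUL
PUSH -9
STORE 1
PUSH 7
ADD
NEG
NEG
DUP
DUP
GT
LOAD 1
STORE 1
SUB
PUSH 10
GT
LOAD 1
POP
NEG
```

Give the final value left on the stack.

PUSH 8    8
PUSH -12  8 -12
POP       8
DUP       8 8
SWAP      8 8
MUL       64
PUSH -9   64 -9
STORE 1   64
PUSH 7    64 7
ADD       71
NEG       -71
NEG       71
DUP       71 71
DUP       71 71 71
GT        71 0
LOAD 1    71 0 -9
STORE 1   71 0
SUB       71
PUSH 10   71 10
GT        1
LOAD 1    1 -9
POP       1
NEG       -1

-1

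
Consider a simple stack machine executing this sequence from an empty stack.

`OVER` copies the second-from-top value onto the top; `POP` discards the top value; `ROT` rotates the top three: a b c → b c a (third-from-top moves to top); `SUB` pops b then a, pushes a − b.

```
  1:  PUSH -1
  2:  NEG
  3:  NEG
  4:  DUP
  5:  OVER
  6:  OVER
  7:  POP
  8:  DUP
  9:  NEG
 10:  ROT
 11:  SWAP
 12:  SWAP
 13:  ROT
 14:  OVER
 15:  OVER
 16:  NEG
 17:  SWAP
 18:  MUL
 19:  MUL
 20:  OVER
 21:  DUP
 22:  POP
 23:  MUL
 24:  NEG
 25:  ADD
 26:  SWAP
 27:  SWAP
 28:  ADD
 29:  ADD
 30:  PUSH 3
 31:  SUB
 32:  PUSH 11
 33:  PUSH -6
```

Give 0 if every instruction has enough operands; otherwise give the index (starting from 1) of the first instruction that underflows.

0

PUSH -1  [-1]
NEG      [1]
NEG      [-1]
DUP      [-1, -1]
OVER     [-1, -1, -1]
OVER     [-1, -1, -1, -1]
POP      [-1, -1, -1]
DUP      [-1, -1, -1, -1]
NEG      [-1, -1, -1, 1]
ROT      [-1, -1, 1, -1]
SWAP     [-1, -1, -1, 1]
SWAP     [-1, -1, 1, -1]
ROT      [-1, 1, -1, -1]
OVER     [-1, 1, -1, -1, -1]
OVER     [-1, 1, -1, -1, -1, -1]
NEG      [-1, 1, -1, -1, -1, 1]
SWAP     [-1, 1, -1, -1, 1, -1]
MUL      [-1, 1, -1, -1, -1]
MUL      [-1, 1, -1, 1]
OVER     [-1, 1, -1, 1, -1]
DUP      [-1, 1, -1, 1, -1, -1]
POP      [-1, 1, -1, 1, -1]
MUL      [-1, 1, -1, -1]
NEG      [-1, 1, -1, 1]
ADD      [-1, 1, 0]
SWAP     [-1, 0, 1]
SWAP     [-1, 1, 0]
ADD      [-1, 1]
ADD      [0]
PUSH 3   [0, 3]
SUB      [-3]
PUSH 11  [-3, 11]
PUSH -6  [-3, 11, -6]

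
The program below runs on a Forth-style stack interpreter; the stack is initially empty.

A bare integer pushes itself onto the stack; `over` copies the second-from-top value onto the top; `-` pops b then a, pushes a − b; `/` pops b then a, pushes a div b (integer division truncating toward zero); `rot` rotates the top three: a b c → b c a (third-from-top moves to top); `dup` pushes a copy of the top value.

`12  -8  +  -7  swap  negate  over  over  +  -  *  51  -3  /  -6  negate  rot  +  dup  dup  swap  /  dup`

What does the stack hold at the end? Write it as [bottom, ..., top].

[-17, -43, 1, 1]

12     -> 12
-8     -> 12 -8
+      -> 4
-7     -> 4 -7
swap   -> -7 4
negate -> -7 -4
over   -> -7 -4 -7
over   -> -7 -4 -7 -4
+      -> -7 -4 -11
-      -> -7 7
*      -> -49
51     -> -49 51
-3     -> -49 51 -3
/      -> -49 -17
-6     -> -49 -17 -6
negate -> -49 -17 6
rot    -> -17 6 -49
+      -> -17 -43
dup    -> -17 -43 -43
dup    -> -17 -43 -43 -43
swap   -> -17 -43 -43 -43
/      -> -17 -43 1
dup    -> -17 -43 1 1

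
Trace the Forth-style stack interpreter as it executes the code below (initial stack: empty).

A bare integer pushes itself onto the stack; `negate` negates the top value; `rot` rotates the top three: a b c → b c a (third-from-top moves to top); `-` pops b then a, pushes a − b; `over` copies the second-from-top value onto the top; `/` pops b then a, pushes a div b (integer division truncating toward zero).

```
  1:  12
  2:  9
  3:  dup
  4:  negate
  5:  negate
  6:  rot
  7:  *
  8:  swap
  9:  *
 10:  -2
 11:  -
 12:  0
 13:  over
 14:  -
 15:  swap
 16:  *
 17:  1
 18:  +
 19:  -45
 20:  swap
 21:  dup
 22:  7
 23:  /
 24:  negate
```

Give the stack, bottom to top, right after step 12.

[974, 0]

12     -> 12
9      -> 12 9
dup    -> 12 9 9
negate -> 12 9 -9
negate -> 12 9 9
rot    -> 9 9 12
*      -> 9 108
swap   -> 108 9
*      -> 972
-2     -> 972 -2
-      -> 974
0      -> 974 0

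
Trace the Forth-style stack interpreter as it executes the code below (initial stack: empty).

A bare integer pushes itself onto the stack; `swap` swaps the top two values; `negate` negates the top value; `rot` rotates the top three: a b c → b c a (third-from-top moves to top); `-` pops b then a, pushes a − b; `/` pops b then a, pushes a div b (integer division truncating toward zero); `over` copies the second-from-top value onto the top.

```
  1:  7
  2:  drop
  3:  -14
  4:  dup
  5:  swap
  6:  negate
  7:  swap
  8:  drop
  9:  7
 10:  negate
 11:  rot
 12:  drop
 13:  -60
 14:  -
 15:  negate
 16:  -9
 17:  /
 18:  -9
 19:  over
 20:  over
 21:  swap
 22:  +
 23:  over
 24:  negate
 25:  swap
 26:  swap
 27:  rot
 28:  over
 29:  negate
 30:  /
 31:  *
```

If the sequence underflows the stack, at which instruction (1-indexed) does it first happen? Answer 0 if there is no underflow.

11

7      : [7]
drop   : []
-14    : [-14]
dup    : [-14, -14]
swap   : [-14, -14]
negate : [-14, 14]
swap   : [14, -14]
drop   : [14]
7      : [14, 7]
negate : [14, -7]
rot  — needs 3 operands, stack has 2 → underflow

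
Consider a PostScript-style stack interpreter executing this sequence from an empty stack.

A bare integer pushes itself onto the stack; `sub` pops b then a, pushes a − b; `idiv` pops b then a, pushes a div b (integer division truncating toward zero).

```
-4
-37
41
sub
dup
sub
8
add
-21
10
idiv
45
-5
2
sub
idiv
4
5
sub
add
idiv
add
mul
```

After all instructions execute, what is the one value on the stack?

-4   -> -4
-37  -> -4 -37
41   -> -4 -37 41
sub  -> -4 -78
dup  -> -4 -78 -78
sub  -> -4 0
8    -> -4 0 8
add  -> -4 8
-21  -> -4 8 -21
10   -> -4 8 -21 10
idiv -> -4 8 -2
45   -> -4 8 -2 45
-5   -> -4 8 -2 45 -5
2    -> -4 8 -2 45 -5 2
sub  -> -4 8 -2 45 -7
idiv -> -4 8 -2 -6
4    -> -4 8 -2 -6 4
5    -> -4 8 -2 -6 4 5
sub  -> -4 8 -2 -6 -1
add  -> -4 8 -2 -7
idiv -> -4 8 0
add  -> -4 8
mul  -> -32

-32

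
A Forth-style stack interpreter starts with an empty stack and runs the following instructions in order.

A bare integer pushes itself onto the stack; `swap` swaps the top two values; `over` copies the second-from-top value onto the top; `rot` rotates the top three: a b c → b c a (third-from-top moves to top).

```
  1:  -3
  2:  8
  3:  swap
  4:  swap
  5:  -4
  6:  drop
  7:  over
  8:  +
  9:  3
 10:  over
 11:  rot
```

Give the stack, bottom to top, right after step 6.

-3    [-3]
8     [-3, 8]
swap  [8, -3]
swap  [-3, 8]
-4    [-3, 8, -4]
drop  [-3, 8]

[-3, 8]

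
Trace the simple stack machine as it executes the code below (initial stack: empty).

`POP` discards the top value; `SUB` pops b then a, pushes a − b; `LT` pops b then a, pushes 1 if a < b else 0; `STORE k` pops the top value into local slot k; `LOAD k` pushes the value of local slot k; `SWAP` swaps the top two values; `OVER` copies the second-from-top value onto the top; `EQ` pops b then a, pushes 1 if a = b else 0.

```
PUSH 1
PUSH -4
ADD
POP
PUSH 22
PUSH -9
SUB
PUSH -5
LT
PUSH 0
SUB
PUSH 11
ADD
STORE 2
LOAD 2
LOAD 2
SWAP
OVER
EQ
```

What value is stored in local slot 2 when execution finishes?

PUSH 1  -> [1]
PUSH -4 -> [1, -4]
ADD     -> [-3]
POP     -> []
PUSH 22 -> [22]
PUSH -9 -> [22, -9]
SUB     -> [31]
PUSH -5 -> [31, -5]
LT      -> [0]
PUSH 0  -> [0, 0]
SUB     -> [0]
PUSH 11 -> [0, 11]
ADD     -> [11]
STORE 2 -> []
LOAD 2  -> [11]
LOAD 2  -> [11, 11]
SWAP    -> [11, 11]
OVER    -> [11, 11, 11]
EQ      -> [11, 1]

11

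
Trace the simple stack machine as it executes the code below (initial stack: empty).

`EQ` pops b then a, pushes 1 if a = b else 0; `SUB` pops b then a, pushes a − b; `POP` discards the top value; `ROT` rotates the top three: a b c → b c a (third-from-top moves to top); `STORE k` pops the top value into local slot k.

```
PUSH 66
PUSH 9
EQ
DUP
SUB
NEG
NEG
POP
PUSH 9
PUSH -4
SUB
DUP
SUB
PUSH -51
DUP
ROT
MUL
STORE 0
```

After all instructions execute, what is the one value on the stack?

PUSH 66  : 66
PUSH 9   : 66 9
EQ       : 0
DUP      : 0 0
SUB      : 0
NEG      : 0
NEG      : 0
POP      : (empty)
PUSH 9   : 9
PUSH -4  : 9 -4
SUB      : 13
DUP      : 13 13
SUB      : 0
PUSH -51 : 0 -51
DUP      : 0 -51 -51
ROT      : -51 -51 0
MUL      : -51 0
STORE 0  : -51

-51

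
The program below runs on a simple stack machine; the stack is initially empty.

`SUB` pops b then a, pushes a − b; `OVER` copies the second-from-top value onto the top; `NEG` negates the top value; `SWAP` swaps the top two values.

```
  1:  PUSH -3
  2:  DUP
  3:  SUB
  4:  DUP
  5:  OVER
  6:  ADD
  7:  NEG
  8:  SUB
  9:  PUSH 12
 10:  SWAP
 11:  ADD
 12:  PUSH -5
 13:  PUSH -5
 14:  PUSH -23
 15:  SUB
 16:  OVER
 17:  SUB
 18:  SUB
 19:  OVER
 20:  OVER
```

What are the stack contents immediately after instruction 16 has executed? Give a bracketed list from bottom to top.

PUSH -3  : [-3]
DUP      : [-3, -3]
SUB      : [0]
DUP      : [0, 0]
OVER     : [0, 0, 0]
ADD      : [0, 0]
NEG      : [0, 0]
SUB      : [0]
PUSH 12  : [0, 12]
SWAP     : [12, 0]
ADD      : [12]
PUSH -5  : [12, -5]
PUSH -5  : [12, -5, -5]
PUSH -23 : [12, -5, -5, -23]
SUB      : [12, -5, 18]
OVER     : [12, -5, 18, -5]

[12, -5, 18, -5]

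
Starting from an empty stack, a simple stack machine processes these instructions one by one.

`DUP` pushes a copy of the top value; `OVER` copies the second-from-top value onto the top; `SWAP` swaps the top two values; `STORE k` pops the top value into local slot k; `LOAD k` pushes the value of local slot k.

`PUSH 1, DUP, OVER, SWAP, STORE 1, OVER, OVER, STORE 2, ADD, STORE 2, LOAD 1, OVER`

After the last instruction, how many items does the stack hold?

3

PUSH 1   1
DUP      1 1
OVER     1 1 1
SWAP     1 1 1
STORE 1  1 1
OVER     1 1 1
OVER     1 1 1 1
STORE 2  1 1 1
ADD      1 2
STORE 2  1
LOAD 1   1 1
OVER     1 1 1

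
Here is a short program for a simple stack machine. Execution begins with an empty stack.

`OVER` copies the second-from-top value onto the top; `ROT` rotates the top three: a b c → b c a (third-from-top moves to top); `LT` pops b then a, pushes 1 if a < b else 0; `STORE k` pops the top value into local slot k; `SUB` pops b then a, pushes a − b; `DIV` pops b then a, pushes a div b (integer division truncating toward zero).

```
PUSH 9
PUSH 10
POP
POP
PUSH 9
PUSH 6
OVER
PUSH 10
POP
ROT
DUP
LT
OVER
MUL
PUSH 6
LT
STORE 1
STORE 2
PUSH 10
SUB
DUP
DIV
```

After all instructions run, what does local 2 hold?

PUSH 9  : 9
PUSH 10 : 9 10
POP     : 9
POP     : (empty)
PUSH 9  : 9
PUSH 6  : 9 6
OVER    : 9 6 9
PUSH 10 : 9 6 9 10
POP     : 9 6 9
ROT     : 6 9 9
DUP     : 6 9 9 9
LT      : 6 9 0
OVER    : 6 9 0 9
MUL     : 6 9 0
PUSH 6  : 6 9 0 6
LT      : 6 9 1
STORE 1 : 6 9
STORE 2 : 6
PUSH 10 : 6 10
SUB     : -4
DUP     : -4 -4
DIV     : 1

9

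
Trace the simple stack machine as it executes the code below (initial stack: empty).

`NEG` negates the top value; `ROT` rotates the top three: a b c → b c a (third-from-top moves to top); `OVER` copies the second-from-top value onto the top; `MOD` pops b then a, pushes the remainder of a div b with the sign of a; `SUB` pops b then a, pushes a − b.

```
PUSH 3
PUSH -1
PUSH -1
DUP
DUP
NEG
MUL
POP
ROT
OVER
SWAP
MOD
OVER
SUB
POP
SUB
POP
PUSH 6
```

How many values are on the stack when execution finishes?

PUSH 3  → [3]
PUSH -1 → [3, -1]
PUSH -1 → [3, -1, -1]
DUP     → [3, -1, -1, -1]
DUP     → [3, -1, -1, -1, -1]
NEG     → [3, -1, -1, -1, 1]
MUL     → [3, -1, -1, -1]
POP     → [3, -1, -1]
ROT     → [-1, -1, 3]
OVER    → [-1, -1, 3, -1]
SWAP    → [-1, -1, -1, 3]
MOD     → [-1, -1, -1]
OVER    → [-1, -1, -1, -1]
SUB     → [-1, -1, 0]
POP     → [-1, -1]
SUB     → [0]
POP     → []
PUSH 6  → [6]

1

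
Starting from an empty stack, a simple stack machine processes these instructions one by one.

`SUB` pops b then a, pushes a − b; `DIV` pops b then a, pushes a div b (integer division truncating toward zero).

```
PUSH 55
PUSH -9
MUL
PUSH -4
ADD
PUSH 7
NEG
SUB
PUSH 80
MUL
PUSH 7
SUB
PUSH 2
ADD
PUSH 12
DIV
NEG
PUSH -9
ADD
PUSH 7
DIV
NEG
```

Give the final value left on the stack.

PUSH 55 : 55
PUSH -9 : 55 -9
MUL     : -495
PUSH -4 : -495 -4
ADD     : -499
PUSH 7  : -499 7
NEG     : -499 -7
SUB     : -492
PUSH 80 : -492 80
MUL     : -39360
PUSH 7  : -39360 7
SUB     : -39367
PUSH 2  : -39367 2
ADD     : -39365
PUSH 12 : -39365 12
DIV     : -3280
NEG     : 3280
PUSH -9 : 3280 -9
ADD     : 3271
PUSH 7  : 3271 7
DIV     : 467
NEG     : -467

-467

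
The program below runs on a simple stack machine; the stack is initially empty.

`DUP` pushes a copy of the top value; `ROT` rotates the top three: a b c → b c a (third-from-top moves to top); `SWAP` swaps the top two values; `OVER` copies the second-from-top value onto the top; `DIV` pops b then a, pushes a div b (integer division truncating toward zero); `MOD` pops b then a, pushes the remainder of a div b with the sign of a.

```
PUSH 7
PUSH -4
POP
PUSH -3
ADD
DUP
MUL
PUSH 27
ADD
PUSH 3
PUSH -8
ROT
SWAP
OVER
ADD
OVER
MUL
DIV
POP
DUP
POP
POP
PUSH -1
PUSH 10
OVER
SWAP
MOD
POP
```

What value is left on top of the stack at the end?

-1

PUSH 7  → [7]
PUSH -4 → [7, -4]
POP     → [7]
PUSH -3 → [7, -3]
ADD     → [4]
DUP     → [4, 4]
MUL     → [16]
PUSH 27 → [16, 27]
ADD     → [43]
PUSH 3  → [43, 3]
PUSH -8 → [43, 3, -8]
ROT     → [3, -8, 43]
SWAP    → [3, 43, -8]
OVER    → [3, 43, -8, 43]
ADD     → [3, 43, 35]
OVER    → [3, 43, 35, 43]
MUL     → [3, 43, 1505]
DIV     → [3, 0]
POP     → [3]
DUP     → [3, 3]
POP     → [3]
POP     → []
PUSH -1 → [-1]
PUSH 10 → [-1, 10]
OVER    → [-1, 10, -1]
SWAP    → [-1, -1, 10]
MOD     → [-1, -1]
POP     → [-1]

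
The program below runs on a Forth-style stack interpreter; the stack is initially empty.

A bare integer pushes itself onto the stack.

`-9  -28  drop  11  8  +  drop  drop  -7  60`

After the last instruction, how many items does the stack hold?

2

-9   -> -9
-28  -> -9 -28
drop -> -9
11   -> -9 11
8    -> -9 11 8
+    -> -9 19
drop -> -9
drop -> (empty)
-7   -> -7
60   -> -7 60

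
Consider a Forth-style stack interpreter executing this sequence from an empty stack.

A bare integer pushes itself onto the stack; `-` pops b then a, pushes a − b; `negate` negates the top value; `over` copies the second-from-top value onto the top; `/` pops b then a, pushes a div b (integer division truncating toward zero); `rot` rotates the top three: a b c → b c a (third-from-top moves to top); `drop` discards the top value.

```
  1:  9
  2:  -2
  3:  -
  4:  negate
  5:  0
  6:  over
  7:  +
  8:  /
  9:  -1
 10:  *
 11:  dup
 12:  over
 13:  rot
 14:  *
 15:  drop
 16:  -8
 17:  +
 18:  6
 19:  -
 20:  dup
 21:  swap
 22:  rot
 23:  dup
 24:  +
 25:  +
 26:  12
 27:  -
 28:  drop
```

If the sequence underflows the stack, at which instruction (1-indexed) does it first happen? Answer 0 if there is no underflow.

22

9      : 9
-2     : 9 -2
-      : 11
negate : -11
0      : -11 0
over   : -11 0 -11
+      : -11 -11
/      : 1
-1     : 1 -1
*      : -1
dup    : -1 -1
over   : -1 -1 -1
rot    : -1 -1 -1
*      : -1 1
drop   : -1
-8     : -1 -8
+      : -9
6      : -9 6
-      : -15
dup    : -15 -15
swap   : -15 -15
rot  — needs 3 operands, stack has 2 → underflow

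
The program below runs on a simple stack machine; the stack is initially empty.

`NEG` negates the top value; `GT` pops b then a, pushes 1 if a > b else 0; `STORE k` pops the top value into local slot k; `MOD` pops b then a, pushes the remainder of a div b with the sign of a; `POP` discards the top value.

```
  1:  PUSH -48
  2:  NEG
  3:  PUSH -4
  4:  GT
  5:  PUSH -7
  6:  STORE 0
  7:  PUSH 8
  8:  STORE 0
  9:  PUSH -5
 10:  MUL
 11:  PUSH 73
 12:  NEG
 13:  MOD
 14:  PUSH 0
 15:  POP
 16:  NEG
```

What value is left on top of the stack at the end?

5

PUSH -48 → [-48]
NEG      → [48]
PUSH -4  → [48, -4]
GT       → [1]
PUSH -7  → [1, -7]
STORE 0  → [1]
PUSH 8   → [1, 8]
STORE 0  → [1]
PUSH -5  → [1, -5]
MUL      → [-5]
PUSH 73  → [-5, 73]
NEG      → [-5, -73]
MOD      → [-5]
PUSH 0   → [-5, 0]
POP      → [-5]
NEG      → [5]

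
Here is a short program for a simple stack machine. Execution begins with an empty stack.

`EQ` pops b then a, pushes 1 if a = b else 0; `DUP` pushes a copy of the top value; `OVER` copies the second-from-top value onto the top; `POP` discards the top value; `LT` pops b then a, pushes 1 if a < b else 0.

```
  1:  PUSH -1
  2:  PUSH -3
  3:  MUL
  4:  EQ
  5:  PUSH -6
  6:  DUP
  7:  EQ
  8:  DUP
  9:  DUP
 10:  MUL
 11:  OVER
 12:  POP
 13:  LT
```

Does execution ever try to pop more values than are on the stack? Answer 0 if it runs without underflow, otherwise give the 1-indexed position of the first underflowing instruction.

PUSH -1 : [-1]
PUSH -3 : [-1, -3]
MUL     : [3]
EQ  — needs 2 operands, stack has 1 → underflow

4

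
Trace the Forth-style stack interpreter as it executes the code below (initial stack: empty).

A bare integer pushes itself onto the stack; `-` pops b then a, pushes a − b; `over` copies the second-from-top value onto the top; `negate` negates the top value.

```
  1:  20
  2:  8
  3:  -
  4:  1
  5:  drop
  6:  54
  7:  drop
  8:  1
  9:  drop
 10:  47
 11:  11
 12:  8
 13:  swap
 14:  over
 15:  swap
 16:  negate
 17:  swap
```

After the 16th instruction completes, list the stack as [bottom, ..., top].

[12, 47, 8, 8, -11]

20     : [20]
8      : [20, 8]
-      : [12]
1      : [12, 1]
drop   : [12]
54     : [12, 54]
drop   : [12]
1      : [12, 1]
drop   : [12]
47     : [12, 47]
11     : [12, 47, 11]
8      : [12, 47, 11, 8]
swap   : [12, 47, 8, 11]
over   : [12, 47, 8, 11, 8]
swap   : [12, 47, 8, 8, 11]
negate : [12, 47, 8, 8, -11]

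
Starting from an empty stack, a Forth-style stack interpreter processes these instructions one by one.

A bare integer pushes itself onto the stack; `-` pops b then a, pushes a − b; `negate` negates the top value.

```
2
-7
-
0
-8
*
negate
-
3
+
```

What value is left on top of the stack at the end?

2      -> 2
-7     -> 2 -7
-      -> 9
0      -> 9 0
-8     -> 9 0 -8
*      -> 9 0
negate -> 9 0
-      -> 9
3      -> 9 3
+      -> 12

12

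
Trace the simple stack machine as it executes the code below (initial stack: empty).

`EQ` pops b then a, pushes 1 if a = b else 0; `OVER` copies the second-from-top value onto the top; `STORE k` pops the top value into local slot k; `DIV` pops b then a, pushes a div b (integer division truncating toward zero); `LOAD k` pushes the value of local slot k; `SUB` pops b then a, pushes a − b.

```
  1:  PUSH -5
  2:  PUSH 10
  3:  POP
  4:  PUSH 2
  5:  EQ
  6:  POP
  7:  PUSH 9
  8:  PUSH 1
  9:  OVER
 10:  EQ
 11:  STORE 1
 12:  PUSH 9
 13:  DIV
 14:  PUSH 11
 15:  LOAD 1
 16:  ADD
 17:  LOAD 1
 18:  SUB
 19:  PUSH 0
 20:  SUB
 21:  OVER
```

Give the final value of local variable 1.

0

PUSH -5 : [-5]
PUSH 10 : [-5, 10]
POP     : [-5]
PUSH 2  : [-5, 2]
EQ      : [0]
POP     : []
PUSH 9  : [9]
PUSH 1  : [9, 1]
OVER    : [9, 1, 9]
EQ      : [9, 0]
STORE 1 : [9]
PUSH 9  : [9, 9]
DIV     : [1]
PUSH 11 : [1, 11]
LOAD 1  : [1, 11, 0]
ADD     : [1, 11]
LOAD 1  : [1, 11, 0]
SUB     : [1, 11]
PUSH 0  : [1, 11, 0]
SUB     : [1, 11]
OVER    : [1, 11, 1]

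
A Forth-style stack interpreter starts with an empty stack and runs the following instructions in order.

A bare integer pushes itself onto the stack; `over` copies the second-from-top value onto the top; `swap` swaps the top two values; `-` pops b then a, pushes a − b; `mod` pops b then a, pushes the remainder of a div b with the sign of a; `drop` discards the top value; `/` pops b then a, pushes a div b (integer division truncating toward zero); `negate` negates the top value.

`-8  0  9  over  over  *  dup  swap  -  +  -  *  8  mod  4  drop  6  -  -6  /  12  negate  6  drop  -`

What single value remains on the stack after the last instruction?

-8      [-8]
0       [-8, 0]
9       [-8, 0, 9]
over    [-8, 0, 9, 0]
over    [-8, 0, 9, 0, 9]
*       [-8, 0, 9, 0]
dup     [-8, 0, 9, 0, 0]
swap    [-8, 0, 9, 0, 0]
-       [-8, 0, 9, 0]
+       [-8, 0, 9]
-       [-8, -9]
*       [72]
8       [72, 8]
mod     [0]
4       [0, 4]
drop    [0]
6       [0, 6]
-       [-6]
-6      [-6, -6]
/       [1]
12      [1, 12]
negate  [1, -12]
6       [1, -12, 6]
drop    [1, -12]
-       [13]

13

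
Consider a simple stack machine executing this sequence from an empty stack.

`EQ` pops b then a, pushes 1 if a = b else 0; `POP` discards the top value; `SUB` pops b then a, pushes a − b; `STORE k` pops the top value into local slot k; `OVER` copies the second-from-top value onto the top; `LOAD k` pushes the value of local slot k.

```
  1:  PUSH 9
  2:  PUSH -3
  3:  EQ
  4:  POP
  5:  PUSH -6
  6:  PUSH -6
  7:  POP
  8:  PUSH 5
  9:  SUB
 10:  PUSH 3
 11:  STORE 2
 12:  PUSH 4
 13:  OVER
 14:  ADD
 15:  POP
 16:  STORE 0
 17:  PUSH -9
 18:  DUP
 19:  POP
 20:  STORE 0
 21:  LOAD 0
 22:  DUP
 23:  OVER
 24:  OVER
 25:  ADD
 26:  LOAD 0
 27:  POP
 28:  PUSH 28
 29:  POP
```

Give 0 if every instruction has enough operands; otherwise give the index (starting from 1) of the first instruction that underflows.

PUSH 9  -> [9]
PUSH -3 -> [9, -3]
EQ      -> [0]
POP     -> []
PUSH -6 -> [-6]
PUSH -6 -> [-6, -6]
POP     -> [-6]
PUSH 5  -> [-6, 5]
SUB     -> [-11]
PUSH 3  -> [-11, 3]
STORE 2 -> [-11]
PUSH 4  -> [-11, 4]
OVER    -> [-11, 4, -11]
ADD     -> [-11, -7]
POP     -> [-11]
STORE 0 -> []
PUSH -9 -> [-9]
DUP     -> [-9, -9]
POP     -> [-9]
STORE 0 -> []
LOAD 0  -> [-9]
DUP     -> [-9, -9]
OVER    -> [-9, -9, -9]
OVER    -> [-9, -9, -9, -9]
ADD     -> [-9, -9, -18]
LOAD 0  -> [-9, -9, -18, -9]
POP     -> [-9, -9, -18]
PUSH 28 -> [-9, -9, -18, 28]
POP     -> [-9, -9, -18]

0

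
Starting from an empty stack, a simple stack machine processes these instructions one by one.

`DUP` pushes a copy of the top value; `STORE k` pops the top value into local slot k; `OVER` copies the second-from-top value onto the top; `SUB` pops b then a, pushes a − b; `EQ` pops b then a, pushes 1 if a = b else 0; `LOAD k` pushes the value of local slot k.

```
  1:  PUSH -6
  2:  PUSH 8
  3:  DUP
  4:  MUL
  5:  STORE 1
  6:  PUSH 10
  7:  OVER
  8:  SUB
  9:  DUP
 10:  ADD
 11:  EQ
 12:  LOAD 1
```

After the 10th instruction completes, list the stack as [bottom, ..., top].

PUSH -6 → [-6]
PUSH 8  → [-6, 8]
DUP     → [-6, 8, 8]
MUL     → [-6, 64]
STORE 1 → [-6]
PUSH 10 → [-6, 10]
OVER    → [-6, 10, -6]
SUB     → [-6, 16]
DUP     → [-6, 16, 16]
ADD     → [-6, 32]

[-6, 32]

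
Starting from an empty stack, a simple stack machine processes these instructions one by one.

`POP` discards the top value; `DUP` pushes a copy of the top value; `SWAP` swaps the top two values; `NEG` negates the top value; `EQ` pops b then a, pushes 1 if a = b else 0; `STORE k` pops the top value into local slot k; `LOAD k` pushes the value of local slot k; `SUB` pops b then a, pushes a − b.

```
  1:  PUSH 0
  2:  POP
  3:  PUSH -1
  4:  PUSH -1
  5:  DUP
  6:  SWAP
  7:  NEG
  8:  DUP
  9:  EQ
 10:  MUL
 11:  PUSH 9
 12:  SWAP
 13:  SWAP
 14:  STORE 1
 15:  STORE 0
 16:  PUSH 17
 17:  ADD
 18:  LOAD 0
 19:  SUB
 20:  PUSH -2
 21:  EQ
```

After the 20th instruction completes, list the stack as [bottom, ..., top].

[17, -2]

PUSH 0  → 0
POP     → (empty)
PUSH -1 → -1
PUSH -1 → -1 -1
DUP     → -1 -1 -1
SWAP    → -1 -1 -1
NEG     → -1 -1 1
DUP     → -1 -1 1 1
EQ      → -1 -1 1
MUL     → -1 -1
PUSH 9  → -1 -1 9
SWAP    → -1 9 -1
SWAP    → -1 -1 9
STORE 1 → -1 -1
STORE 0 → -1
PUSH 17 → -1 17
ADD     → 16
LOAD 0  → 16 -1
SUB     → 17
PUSH -2 → 17 -2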